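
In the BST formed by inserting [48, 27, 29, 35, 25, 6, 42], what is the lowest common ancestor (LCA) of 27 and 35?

Tree insertion order: [48, 27, 29, 35, 25, 6, 42]
Tree (level-order array): [48, 27, None, 25, 29, 6, None, None, 35, None, None, None, 42]
In a BST, the LCA of p=27, q=35 is the first node v on the
root-to-leaf path with p <= v <= q (go left if both < v, right if both > v).
Walk from root:
  at 48: both 27 and 35 < 48, go left
  at 27: 27 <= 27 <= 35, this is the LCA
LCA = 27


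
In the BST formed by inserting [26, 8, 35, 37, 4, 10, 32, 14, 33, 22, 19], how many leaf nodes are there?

Tree built from: [26, 8, 35, 37, 4, 10, 32, 14, 33, 22, 19]
Tree (level-order array): [26, 8, 35, 4, 10, 32, 37, None, None, None, 14, None, 33, None, None, None, 22, None, None, 19]
Rule: A leaf has 0 children.
Per-node child counts:
  node 26: 2 child(ren)
  node 8: 2 child(ren)
  node 4: 0 child(ren)
  node 10: 1 child(ren)
  node 14: 1 child(ren)
  node 22: 1 child(ren)
  node 19: 0 child(ren)
  node 35: 2 child(ren)
  node 32: 1 child(ren)
  node 33: 0 child(ren)
  node 37: 0 child(ren)
Matching nodes: [4, 19, 33, 37]
Count of leaf nodes: 4


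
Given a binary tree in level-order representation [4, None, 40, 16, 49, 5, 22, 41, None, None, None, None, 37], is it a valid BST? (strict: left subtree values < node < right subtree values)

Level-order array: [4, None, 40, 16, 49, 5, 22, 41, None, None, None, None, 37]
Validate using subtree bounds (lo, hi): at each node, require lo < value < hi,
then recurse left with hi=value and right with lo=value.
Preorder trace (stopping at first violation):
  at node 4 with bounds (-inf, +inf): OK
  at node 40 with bounds (4, +inf): OK
  at node 16 with bounds (4, 40): OK
  at node 5 with bounds (4, 16): OK
  at node 22 with bounds (16, 40): OK
  at node 37 with bounds (22, 40): OK
  at node 49 with bounds (40, +inf): OK
  at node 41 with bounds (40, 49): OK
No violation found at any node.
Result: Valid BST


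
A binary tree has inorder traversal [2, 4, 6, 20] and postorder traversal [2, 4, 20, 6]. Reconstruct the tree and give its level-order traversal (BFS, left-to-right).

Inorder:   [2, 4, 6, 20]
Postorder: [2, 4, 20, 6]
Algorithm: postorder visits root last, so walk postorder right-to-left;
each value is the root of the current inorder slice — split it at that
value, recurse on the right subtree first, then the left.
Recursive splits:
  root=6; inorder splits into left=[2, 4], right=[20]
  root=20; inorder splits into left=[], right=[]
  root=4; inorder splits into left=[2], right=[]
  root=2; inorder splits into left=[], right=[]
Reconstructed level-order: [6, 4, 20, 2]


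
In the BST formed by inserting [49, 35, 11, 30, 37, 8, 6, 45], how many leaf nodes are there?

Tree built from: [49, 35, 11, 30, 37, 8, 6, 45]
Tree (level-order array): [49, 35, None, 11, 37, 8, 30, None, 45, 6]
Rule: A leaf has 0 children.
Per-node child counts:
  node 49: 1 child(ren)
  node 35: 2 child(ren)
  node 11: 2 child(ren)
  node 8: 1 child(ren)
  node 6: 0 child(ren)
  node 30: 0 child(ren)
  node 37: 1 child(ren)
  node 45: 0 child(ren)
Matching nodes: [6, 30, 45]
Count of leaf nodes: 3


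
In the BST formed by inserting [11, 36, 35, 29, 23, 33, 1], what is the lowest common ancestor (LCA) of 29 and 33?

Tree insertion order: [11, 36, 35, 29, 23, 33, 1]
Tree (level-order array): [11, 1, 36, None, None, 35, None, 29, None, 23, 33]
In a BST, the LCA of p=29, q=33 is the first node v on the
root-to-leaf path with p <= v <= q (go left if both < v, right if both > v).
Walk from root:
  at 11: both 29 and 33 > 11, go right
  at 36: both 29 and 33 < 36, go left
  at 35: both 29 and 33 < 35, go left
  at 29: 29 <= 29 <= 33, this is the LCA
LCA = 29


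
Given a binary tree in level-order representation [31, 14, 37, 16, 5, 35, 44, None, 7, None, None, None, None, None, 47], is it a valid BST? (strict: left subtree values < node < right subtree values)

Level-order array: [31, 14, 37, 16, 5, 35, 44, None, 7, None, None, None, None, None, 47]
Validate using subtree bounds (lo, hi): at each node, require lo < value < hi,
then recurse left with hi=value and right with lo=value.
Preorder trace (stopping at first violation):
  at node 31 with bounds (-inf, +inf): OK
  at node 14 with bounds (-inf, 31): OK
  at node 16 with bounds (-inf, 14): VIOLATION
Node 16 violates its bound: not (-inf < 16 < 14).
Result: Not a valid BST


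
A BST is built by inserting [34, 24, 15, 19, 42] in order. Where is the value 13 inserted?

Starting tree (level order): [34, 24, 42, 15, None, None, None, None, 19]
Insertion path: 34 -> 24 -> 15
Result: insert 13 as left child of 15
Final tree (level order): [34, 24, 42, 15, None, None, None, 13, 19]


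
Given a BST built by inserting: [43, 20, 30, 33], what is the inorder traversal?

Tree insertion order: [43, 20, 30, 33]
Tree (level-order array): [43, 20, None, None, 30, None, 33]
Inorder traversal: [20, 30, 33, 43]


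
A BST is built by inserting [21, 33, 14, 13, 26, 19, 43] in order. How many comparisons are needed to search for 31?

Search path for 31: 21 -> 33 -> 26
Found: False
Comparisons: 3


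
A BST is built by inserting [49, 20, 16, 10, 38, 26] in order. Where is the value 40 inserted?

Starting tree (level order): [49, 20, None, 16, 38, 10, None, 26]
Insertion path: 49 -> 20 -> 38
Result: insert 40 as right child of 38
Final tree (level order): [49, 20, None, 16, 38, 10, None, 26, 40]


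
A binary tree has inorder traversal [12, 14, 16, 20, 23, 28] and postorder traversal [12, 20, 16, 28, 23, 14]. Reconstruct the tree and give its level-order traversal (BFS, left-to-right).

Inorder:   [12, 14, 16, 20, 23, 28]
Postorder: [12, 20, 16, 28, 23, 14]
Algorithm: postorder visits root last, so walk postorder right-to-left;
each value is the root of the current inorder slice — split it at that
value, recurse on the right subtree first, then the left.
Recursive splits:
  root=14; inorder splits into left=[12], right=[16, 20, 23, 28]
  root=23; inorder splits into left=[16, 20], right=[28]
  root=28; inorder splits into left=[], right=[]
  root=16; inorder splits into left=[], right=[20]
  root=20; inorder splits into left=[], right=[]
  root=12; inorder splits into left=[], right=[]
Reconstructed level-order: [14, 12, 23, 16, 28, 20]


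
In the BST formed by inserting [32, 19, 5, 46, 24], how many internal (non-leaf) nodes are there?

Tree built from: [32, 19, 5, 46, 24]
Tree (level-order array): [32, 19, 46, 5, 24]
Rule: An internal node has at least one child.
Per-node child counts:
  node 32: 2 child(ren)
  node 19: 2 child(ren)
  node 5: 0 child(ren)
  node 24: 0 child(ren)
  node 46: 0 child(ren)
Matching nodes: [32, 19]
Count of internal (non-leaf) nodes: 2


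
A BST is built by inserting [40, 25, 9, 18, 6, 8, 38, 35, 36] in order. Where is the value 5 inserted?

Starting tree (level order): [40, 25, None, 9, 38, 6, 18, 35, None, None, 8, None, None, None, 36]
Insertion path: 40 -> 25 -> 9 -> 6
Result: insert 5 as left child of 6
Final tree (level order): [40, 25, None, 9, 38, 6, 18, 35, None, 5, 8, None, None, None, 36]


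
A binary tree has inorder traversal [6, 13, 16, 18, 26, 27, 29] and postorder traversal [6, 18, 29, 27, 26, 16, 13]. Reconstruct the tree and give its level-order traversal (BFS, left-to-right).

Inorder:   [6, 13, 16, 18, 26, 27, 29]
Postorder: [6, 18, 29, 27, 26, 16, 13]
Algorithm: postorder visits root last, so walk postorder right-to-left;
each value is the root of the current inorder slice — split it at that
value, recurse on the right subtree first, then the left.
Recursive splits:
  root=13; inorder splits into left=[6], right=[16, 18, 26, 27, 29]
  root=16; inorder splits into left=[], right=[18, 26, 27, 29]
  root=26; inorder splits into left=[18], right=[27, 29]
  root=27; inorder splits into left=[], right=[29]
  root=29; inorder splits into left=[], right=[]
  root=18; inorder splits into left=[], right=[]
  root=6; inorder splits into left=[], right=[]
Reconstructed level-order: [13, 6, 16, 26, 18, 27, 29]


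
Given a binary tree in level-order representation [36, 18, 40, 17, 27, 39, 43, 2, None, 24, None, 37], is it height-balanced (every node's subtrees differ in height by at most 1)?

Tree (level-order array): [36, 18, 40, 17, 27, 39, 43, 2, None, 24, None, 37]
Definition: a tree is height-balanced if, at every node, |h(left) - h(right)| <= 1 (empty subtree has height -1).
Bottom-up per-node check:
  node 2: h_left=-1, h_right=-1, diff=0 [OK], height=0
  node 17: h_left=0, h_right=-1, diff=1 [OK], height=1
  node 24: h_left=-1, h_right=-1, diff=0 [OK], height=0
  node 27: h_left=0, h_right=-1, diff=1 [OK], height=1
  node 18: h_left=1, h_right=1, diff=0 [OK], height=2
  node 37: h_left=-1, h_right=-1, diff=0 [OK], height=0
  node 39: h_left=0, h_right=-1, diff=1 [OK], height=1
  node 43: h_left=-1, h_right=-1, diff=0 [OK], height=0
  node 40: h_left=1, h_right=0, diff=1 [OK], height=2
  node 36: h_left=2, h_right=2, diff=0 [OK], height=3
All nodes satisfy the balance condition.
Result: Balanced


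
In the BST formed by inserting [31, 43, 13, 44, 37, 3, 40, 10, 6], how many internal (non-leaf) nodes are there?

Tree built from: [31, 43, 13, 44, 37, 3, 40, 10, 6]
Tree (level-order array): [31, 13, 43, 3, None, 37, 44, None, 10, None, 40, None, None, 6]
Rule: An internal node has at least one child.
Per-node child counts:
  node 31: 2 child(ren)
  node 13: 1 child(ren)
  node 3: 1 child(ren)
  node 10: 1 child(ren)
  node 6: 0 child(ren)
  node 43: 2 child(ren)
  node 37: 1 child(ren)
  node 40: 0 child(ren)
  node 44: 0 child(ren)
Matching nodes: [31, 13, 3, 10, 43, 37]
Count of internal (non-leaf) nodes: 6


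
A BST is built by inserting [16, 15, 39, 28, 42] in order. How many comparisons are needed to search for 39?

Search path for 39: 16 -> 39
Found: True
Comparisons: 2


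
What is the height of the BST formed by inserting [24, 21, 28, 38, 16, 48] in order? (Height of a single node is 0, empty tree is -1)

Insertion order: [24, 21, 28, 38, 16, 48]
Tree (level-order array): [24, 21, 28, 16, None, None, 38, None, None, None, 48]
Compute height bottom-up (empty subtree = -1):
  height(16) = 1 + max(-1, -1) = 0
  height(21) = 1 + max(0, -1) = 1
  height(48) = 1 + max(-1, -1) = 0
  height(38) = 1 + max(-1, 0) = 1
  height(28) = 1 + max(-1, 1) = 2
  height(24) = 1 + max(1, 2) = 3
Height = 3


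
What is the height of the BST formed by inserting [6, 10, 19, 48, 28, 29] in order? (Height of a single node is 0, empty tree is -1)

Insertion order: [6, 10, 19, 48, 28, 29]
Tree (level-order array): [6, None, 10, None, 19, None, 48, 28, None, None, 29]
Compute height bottom-up (empty subtree = -1):
  height(29) = 1 + max(-1, -1) = 0
  height(28) = 1 + max(-1, 0) = 1
  height(48) = 1 + max(1, -1) = 2
  height(19) = 1 + max(-1, 2) = 3
  height(10) = 1 + max(-1, 3) = 4
  height(6) = 1 + max(-1, 4) = 5
Height = 5


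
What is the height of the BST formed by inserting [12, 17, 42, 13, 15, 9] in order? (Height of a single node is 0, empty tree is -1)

Insertion order: [12, 17, 42, 13, 15, 9]
Tree (level-order array): [12, 9, 17, None, None, 13, 42, None, 15]
Compute height bottom-up (empty subtree = -1):
  height(9) = 1 + max(-1, -1) = 0
  height(15) = 1 + max(-1, -1) = 0
  height(13) = 1 + max(-1, 0) = 1
  height(42) = 1 + max(-1, -1) = 0
  height(17) = 1 + max(1, 0) = 2
  height(12) = 1 + max(0, 2) = 3
Height = 3


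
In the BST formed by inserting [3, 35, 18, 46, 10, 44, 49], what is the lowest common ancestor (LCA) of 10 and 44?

Tree insertion order: [3, 35, 18, 46, 10, 44, 49]
Tree (level-order array): [3, None, 35, 18, 46, 10, None, 44, 49]
In a BST, the LCA of p=10, q=44 is the first node v on the
root-to-leaf path with p <= v <= q (go left if both < v, right if both > v).
Walk from root:
  at 3: both 10 and 44 > 3, go right
  at 35: 10 <= 35 <= 44, this is the LCA
LCA = 35


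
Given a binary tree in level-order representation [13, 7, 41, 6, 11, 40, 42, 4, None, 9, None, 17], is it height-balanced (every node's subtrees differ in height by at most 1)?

Tree (level-order array): [13, 7, 41, 6, 11, 40, 42, 4, None, 9, None, 17]
Definition: a tree is height-balanced if, at every node, |h(left) - h(right)| <= 1 (empty subtree has height -1).
Bottom-up per-node check:
  node 4: h_left=-1, h_right=-1, diff=0 [OK], height=0
  node 6: h_left=0, h_right=-1, diff=1 [OK], height=1
  node 9: h_left=-1, h_right=-1, diff=0 [OK], height=0
  node 11: h_left=0, h_right=-1, diff=1 [OK], height=1
  node 7: h_left=1, h_right=1, diff=0 [OK], height=2
  node 17: h_left=-1, h_right=-1, diff=0 [OK], height=0
  node 40: h_left=0, h_right=-1, diff=1 [OK], height=1
  node 42: h_left=-1, h_right=-1, diff=0 [OK], height=0
  node 41: h_left=1, h_right=0, diff=1 [OK], height=2
  node 13: h_left=2, h_right=2, diff=0 [OK], height=3
All nodes satisfy the balance condition.
Result: Balanced


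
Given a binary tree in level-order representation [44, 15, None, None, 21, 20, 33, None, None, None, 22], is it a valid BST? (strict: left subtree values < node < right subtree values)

Level-order array: [44, 15, None, None, 21, 20, 33, None, None, None, 22]
Validate using subtree bounds (lo, hi): at each node, require lo < value < hi,
then recurse left with hi=value and right with lo=value.
Preorder trace (stopping at first violation):
  at node 44 with bounds (-inf, +inf): OK
  at node 15 with bounds (-inf, 44): OK
  at node 21 with bounds (15, 44): OK
  at node 20 with bounds (15, 21): OK
  at node 33 with bounds (21, 44): OK
  at node 22 with bounds (33, 44): VIOLATION
Node 22 violates its bound: not (33 < 22 < 44).
Result: Not a valid BST


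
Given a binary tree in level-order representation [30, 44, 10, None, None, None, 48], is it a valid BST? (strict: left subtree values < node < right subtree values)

Level-order array: [30, 44, 10, None, None, None, 48]
Validate using subtree bounds (lo, hi): at each node, require lo < value < hi,
then recurse left with hi=value and right with lo=value.
Preorder trace (stopping at first violation):
  at node 30 with bounds (-inf, +inf): OK
  at node 44 with bounds (-inf, 30): VIOLATION
Node 44 violates its bound: not (-inf < 44 < 30).
Result: Not a valid BST


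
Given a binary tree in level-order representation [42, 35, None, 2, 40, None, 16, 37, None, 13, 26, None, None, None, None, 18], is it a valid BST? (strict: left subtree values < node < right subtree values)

Level-order array: [42, 35, None, 2, 40, None, 16, 37, None, 13, 26, None, None, None, None, 18]
Validate using subtree bounds (lo, hi): at each node, require lo < value < hi,
then recurse left with hi=value and right with lo=value.
Preorder trace (stopping at first violation):
  at node 42 with bounds (-inf, +inf): OK
  at node 35 with bounds (-inf, 42): OK
  at node 2 with bounds (-inf, 35): OK
  at node 16 with bounds (2, 35): OK
  at node 13 with bounds (2, 16): OK
  at node 26 with bounds (16, 35): OK
  at node 18 with bounds (16, 26): OK
  at node 40 with bounds (35, 42): OK
  at node 37 with bounds (35, 40): OK
No violation found at any node.
Result: Valid BST


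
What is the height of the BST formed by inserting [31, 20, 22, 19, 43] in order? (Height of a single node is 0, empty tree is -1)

Insertion order: [31, 20, 22, 19, 43]
Tree (level-order array): [31, 20, 43, 19, 22]
Compute height bottom-up (empty subtree = -1):
  height(19) = 1 + max(-1, -1) = 0
  height(22) = 1 + max(-1, -1) = 0
  height(20) = 1 + max(0, 0) = 1
  height(43) = 1 + max(-1, -1) = 0
  height(31) = 1 + max(1, 0) = 2
Height = 2


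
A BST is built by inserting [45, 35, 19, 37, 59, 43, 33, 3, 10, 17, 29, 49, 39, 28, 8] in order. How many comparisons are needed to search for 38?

Search path for 38: 45 -> 35 -> 37 -> 43 -> 39
Found: False
Comparisons: 5


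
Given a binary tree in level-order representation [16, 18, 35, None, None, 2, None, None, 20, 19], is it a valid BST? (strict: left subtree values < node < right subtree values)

Level-order array: [16, 18, 35, None, None, 2, None, None, 20, 19]
Validate using subtree bounds (lo, hi): at each node, require lo < value < hi,
then recurse left with hi=value and right with lo=value.
Preorder trace (stopping at first violation):
  at node 16 with bounds (-inf, +inf): OK
  at node 18 with bounds (-inf, 16): VIOLATION
Node 18 violates its bound: not (-inf < 18 < 16).
Result: Not a valid BST


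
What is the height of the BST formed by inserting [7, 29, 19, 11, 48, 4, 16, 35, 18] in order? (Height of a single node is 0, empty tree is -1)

Insertion order: [7, 29, 19, 11, 48, 4, 16, 35, 18]
Tree (level-order array): [7, 4, 29, None, None, 19, 48, 11, None, 35, None, None, 16, None, None, None, 18]
Compute height bottom-up (empty subtree = -1):
  height(4) = 1 + max(-1, -1) = 0
  height(18) = 1 + max(-1, -1) = 0
  height(16) = 1 + max(-1, 0) = 1
  height(11) = 1 + max(-1, 1) = 2
  height(19) = 1 + max(2, -1) = 3
  height(35) = 1 + max(-1, -1) = 0
  height(48) = 1 + max(0, -1) = 1
  height(29) = 1 + max(3, 1) = 4
  height(7) = 1 + max(0, 4) = 5
Height = 5


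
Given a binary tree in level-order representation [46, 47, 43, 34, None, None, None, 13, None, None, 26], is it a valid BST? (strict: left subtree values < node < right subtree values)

Level-order array: [46, 47, 43, 34, None, None, None, 13, None, None, 26]
Validate using subtree bounds (lo, hi): at each node, require lo < value < hi,
then recurse left with hi=value and right with lo=value.
Preorder trace (stopping at first violation):
  at node 46 with bounds (-inf, +inf): OK
  at node 47 with bounds (-inf, 46): VIOLATION
Node 47 violates its bound: not (-inf < 47 < 46).
Result: Not a valid BST


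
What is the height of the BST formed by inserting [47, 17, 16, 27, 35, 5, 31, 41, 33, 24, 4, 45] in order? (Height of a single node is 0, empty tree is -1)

Insertion order: [47, 17, 16, 27, 35, 5, 31, 41, 33, 24, 4, 45]
Tree (level-order array): [47, 17, None, 16, 27, 5, None, 24, 35, 4, None, None, None, 31, 41, None, None, None, 33, None, 45]
Compute height bottom-up (empty subtree = -1):
  height(4) = 1 + max(-1, -1) = 0
  height(5) = 1 + max(0, -1) = 1
  height(16) = 1 + max(1, -1) = 2
  height(24) = 1 + max(-1, -1) = 0
  height(33) = 1 + max(-1, -1) = 0
  height(31) = 1 + max(-1, 0) = 1
  height(45) = 1 + max(-1, -1) = 0
  height(41) = 1 + max(-1, 0) = 1
  height(35) = 1 + max(1, 1) = 2
  height(27) = 1 + max(0, 2) = 3
  height(17) = 1 + max(2, 3) = 4
  height(47) = 1 + max(4, -1) = 5
Height = 5


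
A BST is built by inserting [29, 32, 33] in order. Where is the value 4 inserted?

Starting tree (level order): [29, None, 32, None, 33]
Insertion path: 29
Result: insert 4 as left child of 29
Final tree (level order): [29, 4, 32, None, None, None, 33]


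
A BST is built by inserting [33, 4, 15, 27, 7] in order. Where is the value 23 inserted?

Starting tree (level order): [33, 4, None, None, 15, 7, 27]
Insertion path: 33 -> 4 -> 15 -> 27
Result: insert 23 as left child of 27
Final tree (level order): [33, 4, None, None, 15, 7, 27, None, None, 23]


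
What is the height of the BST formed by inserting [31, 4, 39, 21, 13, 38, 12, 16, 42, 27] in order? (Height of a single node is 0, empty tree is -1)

Insertion order: [31, 4, 39, 21, 13, 38, 12, 16, 42, 27]
Tree (level-order array): [31, 4, 39, None, 21, 38, 42, 13, 27, None, None, None, None, 12, 16]
Compute height bottom-up (empty subtree = -1):
  height(12) = 1 + max(-1, -1) = 0
  height(16) = 1 + max(-1, -1) = 0
  height(13) = 1 + max(0, 0) = 1
  height(27) = 1 + max(-1, -1) = 0
  height(21) = 1 + max(1, 0) = 2
  height(4) = 1 + max(-1, 2) = 3
  height(38) = 1 + max(-1, -1) = 0
  height(42) = 1 + max(-1, -1) = 0
  height(39) = 1 + max(0, 0) = 1
  height(31) = 1 + max(3, 1) = 4
Height = 4


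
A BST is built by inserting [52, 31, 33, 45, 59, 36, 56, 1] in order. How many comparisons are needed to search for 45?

Search path for 45: 52 -> 31 -> 33 -> 45
Found: True
Comparisons: 4


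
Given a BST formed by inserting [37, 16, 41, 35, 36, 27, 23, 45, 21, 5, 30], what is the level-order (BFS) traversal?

Tree insertion order: [37, 16, 41, 35, 36, 27, 23, 45, 21, 5, 30]
Tree (level-order array): [37, 16, 41, 5, 35, None, 45, None, None, 27, 36, None, None, 23, 30, None, None, 21]
BFS from the root, enqueuing left then right child of each popped node:
  queue [37] -> pop 37, enqueue [16, 41], visited so far: [37]
  queue [16, 41] -> pop 16, enqueue [5, 35], visited so far: [37, 16]
  queue [41, 5, 35] -> pop 41, enqueue [45], visited so far: [37, 16, 41]
  queue [5, 35, 45] -> pop 5, enqueue [none], visited so far: [37, 16, 41, 5]
  queue [35, 45] -> pop 35, enqueue [27, 36], visited so far: [37, 16, 41, 5, 35]
  queue [45, 27, 36] -> pop 45, enqueue [none], visited so far: [37, 16, 41, 5, 35, 45]
  queue [27, 36] -> pop 27, enqueue [23, 30], visited so far: [37, 16, 41, 5, 35, 45, 27]
  queue [36, 23, 30] -> pop 36, enqueue [none], visited so far: [37, 16, 41, 5, 35, 45, 27, 36]
  queue [23, 30] -> pop 23, enqueue [21], visited so far: [37, 16, 41, 5, 35, 45, 27, 36, 23]
  queue [30, 21] -> pop 30, enqueue [none], visited so far: [37, 16, 41, 5, 35, 45, 27, 36, 23, 30]
  queue [21] -> pop 21, enqueue [none], visited so far: [37, 16, 41, 5, 35, 45, 27, 36, 23, 30, 21]
Result: [37, 16, 41, 5, 35, 45, 27, 36, 23, 30, 21]


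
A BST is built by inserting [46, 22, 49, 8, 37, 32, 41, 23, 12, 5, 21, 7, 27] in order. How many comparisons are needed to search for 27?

Search path for 27: 46 -> 22 -> 37 -> 32 -> 23 -> 27
Found: True
Comparisons: 6


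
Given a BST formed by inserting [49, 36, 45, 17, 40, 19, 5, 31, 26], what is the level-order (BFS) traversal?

Tree insertion order: [49, 36, 45, 17, 40, 19, 5, 31, 26]
Tree (level-order array): [49, 36, None, 17, 45, 5, 19, 40, None, None, None, None, 31, None, None, 26]
BFS from the root, enqueuing left then right child of each popped node:
  queue [49] -> pop 49, enqueue [36], visited so far: [49]
  queue [36] -> pop 36, enqueue [17, 45], visited so far: [49, 36]
  queue [17, 45] -> pop 17, enqueue [5, 19], visited so far: [49, 36, 17]
  queue [45, 5, 19] -> pop 45, enqueue [40], visited so far: [49, 36, 17, 45]
  queue [5, 19, 40] -> pop 5, enqueue [none], visited so far: [49, 36, 17, 45, 5]
  queue [19, 40] -> pop 19, enqueue [31], visited so far: [49, 36, 17, 45, 5, 19]
  queue [40, 31] -> pop 40, enqueue [none], visited so far: [49, 36, 17, 45, 5, 19, 40]
  queue [31] -> pop 31, enqueue [26], visited so far: [49, 36, 17, 45, 5, 19, 40, 31]
  queue [26] -> pop 26, enqueue [none], visited so far: [49, 36, 17, 45, 5, 19, 40, 31, 26]
Result: [49, 36, 17, 45, 5, 19, 40, 31, 26]


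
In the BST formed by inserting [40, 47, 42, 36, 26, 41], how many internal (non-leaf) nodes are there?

Tree built from: [40, 47, 42, 36, 26, 41]
Tree (level-order array): [40, 36, 47, 26, None, 42, None, None, None, 41]
Rule: An internal node has at least one child.
Per-node child counts:
  node 40: 2 child(ren)
  node 36: 1 child(ren)
  node 26: 0 child(ren)
  node 47: 1 child(ren)
  node 42: 1 child(ren)
  node 41: 0 child(ren)
Matching nodes: [40, 36, 47, 42]
Count of internal (non-leaf) nodes: 4


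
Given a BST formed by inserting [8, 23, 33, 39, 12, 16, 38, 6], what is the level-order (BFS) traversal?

Tree insertion order: [8, 23, 33, 39, 12, 16, 38, 6]
Tree (level-order array): [8, 6, 23, None, None, 12, 33, None, 16, None, 39, None, None, 38]
BFS from the root, enqueuing left then right child of each popped node:
  queue [8] -> pop 8, enqueue [6, 23], visited so far: [8]
  queue [6, 23] -> pop 6, enqueue [none], visited so far: [8, 6]
  queue [23] -> pop 23, enqueue [12, 33], visited so far: [8, 6, 23]
  queue [12, 33] -> pop 12, enqueue [16], visited so far: [8, 6, 23, 12]
  queue [33, 16] -> pop 33, enqueue [39], visited so far: [8, 6, 23, 12, 33]
  queue [16, 39] -> pop 16, enqueue [none], visited so far: [8, 6, 23, 12, 33, 16]
  queue [39] -> pop 39, enqueue [38], visited so far: [8, 6, 23, 12, 33, 16, 39]
  queue [38] -> pop 38, enqueue [none], visited so far: [8, 6, 23, 12, 33, 16, 39, 38]
Result: [8, 6, 23, 12, 33, 16, 39, 38]


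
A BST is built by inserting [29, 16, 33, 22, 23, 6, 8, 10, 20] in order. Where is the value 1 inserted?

Starting tree (level order): [29, 16, 33, 6, 22, None, None, None, 8, 20, 23, None, 10]
Insertion path: 29 -> 16 -> 6
Result: insert 1 as left child of 6
Final tree (level order): [29, 16, 33, 6, 22, None, None, 1, 8, 20, 23, None, None, None, 10]


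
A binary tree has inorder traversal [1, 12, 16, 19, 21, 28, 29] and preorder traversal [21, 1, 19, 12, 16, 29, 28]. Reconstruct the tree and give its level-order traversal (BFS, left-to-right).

Inorder:  [1, 12, 16, 19, 21, 28, 29]
Preorder: [21, 1, 19, 12, 16, 29, 28]
Algorithm: preorder visits root first, so consume preorder in order;
for each root, split the current inorder slice at that value into
left-subtree inorder and right-subtree inorder, then recurse.
Recursive splits:
  root=21; inorder splits into left=[1, 12, 16, 19], right=[28, 29]
  root=1; inorder splits into left=[], right=[12, 16, 19]
  root=19; inorder splits into left=[12, 16], right=[]
  root=12; inorder splits into left=[], right=[16]
  root=16; inorder splits into left=[], right=[]
  root=29; inorder splits into left=[28], right=[]
  root=28; inorder splits into left=[], right=[]
Reconstructed level-order: [21, 1, 29, 19, 28, 12, 16]


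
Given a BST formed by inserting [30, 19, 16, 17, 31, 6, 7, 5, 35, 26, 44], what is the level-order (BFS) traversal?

Tree insertion order: [30, 19, 16, 17, 31, 6, 7, 5, 35, 26, 44]
Tree (level-order array): [30, 19, 31, 16, 26, None, 35, 6, 17, None, None, None, 44, 5, 7]
BFS from the root, enqueuing left then right child of each popped node:
  queue [30] -> pop 30, enqueue [19, 31], visited so far: [30]
  queue [19, 31] -> pop 19, enqueue [16, 26], visited so far: [30, 19]
  queue [31, 16, 26] -> pop 31, enqueue [35], visited so far: [30, 19, 31]
  queue [16, 26, 35] -> pop 16, enqueue [6, 17], visited so far: [30, 19, 31, 16]
  queue [26, 35, 6, 17] -> pop 26, enqueue [none], visited so far: [30, 19, 31, 16, 26]
  queue [35, 6, 17] -> pop 35, enqueue [44], visited so far: [30, 19, 31, 16, 26, 35]
  queue [6, 17, 44] -> pop 6, enqueue [5, 7], visited so far: [30, 19, 31, 16, 26, 35, 6]
  queue [17, 44, 5, 7] -> pop 17, enqueue [none], visited so far: [30, 19, 31, 16, 26, 35, 6, 17]
  queue [44, 5, 7] -> pop 44, enqueue [none], visited so far: [30, 19, 31, 16, 26, 35, 6, 17, 44]
  queue [5, 7] -> pop 5, enqueue [none], visited so far: [30, 19, 31, 16, 26, 35, 6, 17, 44, 5]
  queue [7] -> pop 7, enqueue [none], visited so far: [30, 19, 31, 16, 26, 35, 6, 17, 44, 5, 7]
Result: [30, 19, 31, 16, 26, 35, 6, 17, 44, 5, 7]


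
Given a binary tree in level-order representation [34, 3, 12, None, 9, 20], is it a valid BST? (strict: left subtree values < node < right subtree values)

Level-order array: [34, 3, 12, None, 9, 20]
Validate using subtree bounds (lo, hi): at each node, require lo < value < hi,
then recurse left with hi=value and right with lo=value.
Preorder trace (stopping at first violation):
  at node 34 with bounds (-inf, +inf): OK
  at node 3 with bounds (-inf, 34): OK
  at node 9 with bounds (3, 34): OK
  at node 12 with bounds (34, +inf): VIOLATION
Node 12 violates its bound: not (34 < 12 < +inf).
Result: Not a valid BST


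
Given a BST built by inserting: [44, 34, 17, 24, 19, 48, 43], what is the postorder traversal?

Tree insertion order: [44, 34, 17, 24, 19, 48, 43]
Tree (level-order array): [44, 34, 48, 17, 43, None, None, None, 24, None, None, 19]
Postorder traversal: [19, 24, 17, 43, 34, 48, 44]


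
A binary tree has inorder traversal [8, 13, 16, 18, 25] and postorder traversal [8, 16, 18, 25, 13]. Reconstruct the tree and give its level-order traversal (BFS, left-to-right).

Inorder:   [8, 13, 16, 18, 25]
Postorder: [8, 16, 18, 25, 13]
Algorithm: postorder visits root last, so walk postorder right-to-left;
each value is the root of the current inorder slice — split it at that
value, recurse on the right subtree first, then the left.
Recursive splits:
  root=13; inorder splits into left=[8], right=[16, 18, 25]
  root=25; inorder splits into left=[16, 18], right=[]
  root=18; inorder splits into left=[16], right=[]
  root=16; inorder splits into left=[], right=[]
  root=8; inorder splits into left=[], right=[]
Reconstructed level-order: [13, 8, 25, 18, 16]


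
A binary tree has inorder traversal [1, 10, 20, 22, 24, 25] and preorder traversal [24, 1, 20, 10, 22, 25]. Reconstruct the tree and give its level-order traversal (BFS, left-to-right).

Inorder:  [1, 10, 20, 22, 24, 25]
Preorder: [24, 1, 20, 10, 22, 25]
Algorithm: preorder visits root first, so consume preorder in order;
for each root, split the current inorder slice at that value into
left-subtree inorder and right-subtree inorder, then recurse.
Recursive splits:
  root=24; inorder splits into left=[1, 10, 20, 22], right=[25]
  root=1; inorder splits into left=[], right=[10, 20, 22]
  root=20; inorder splits into left=[10], right=[22]
  root=10; inorder splits into left=[], right=[]
  root=22; inorder splits into left=[], right=[]
  root=25; inorder splits into left=[], right=[]
Reconstructed level-order: [24, 1, 25, 20, 10, 22]


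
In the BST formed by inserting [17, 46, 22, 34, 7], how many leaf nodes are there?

Tree built from: [17, 46, 22, 34, 7]
Tree (level-order array): [17, 7, 46, None, None, 22, None, None, 34]
Rule: A leaf has 0 children.
Per-node child counts:
  node 17: 2 child(ren)
  node 7: 0 child(ren)
  node 46: 1 child(ren)
  node 22: 1 child(ren)
  node 34: 0 child(ren)
Matching nodes: [7, 34]
Count of leaf nodes: 2


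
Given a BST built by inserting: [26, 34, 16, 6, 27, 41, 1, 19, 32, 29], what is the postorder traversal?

Tree insertion order: [26, 34, 16, 6, 27, 41, 1, 19, 32, 29]
Tree (level-order array): [26, 16, 34, 6, 19, 27, 41, 1, None, None, None, None, 32, None, None, None, None, 29]
Postorder traversal: [1, 6, 19, 16, 29, 32, 27, 41, 34, 26]


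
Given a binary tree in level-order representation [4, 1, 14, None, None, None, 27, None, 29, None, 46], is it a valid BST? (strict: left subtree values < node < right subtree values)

Level-order array: [4, 1, 14, None, None, None, 27, None, 29, None, 46]
Validate using subtree bounds (lo, hi): at each node, require lo < value < hi,
then recurse left with hi=value and right with lo=value.
Preorder trace (stopping at first violation):
  at node 4 with bounds (-inf, +inf): OK
  at node 1 with bounds (-inf, 4): OK
  at node 14 with bounds (4, +inf): OK
  at node 27 with bounds (14, +inf): OK
  at node 29 with bounds (27, +inf): OK
  at node 46 with bounds (29, +inf): OK
No violation found at any node.
Result: Valid BST


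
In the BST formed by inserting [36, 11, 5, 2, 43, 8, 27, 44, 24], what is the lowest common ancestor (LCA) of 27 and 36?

Tree insertion order: [36, 11, 5, 2, 43, 8, 27, 44, 24]
Tree (level-order array): [36, 11, 43, 5, 27, None, 44, 2, 8, 24]
In a BST, the LCA of p=27, q=36 is the first node v on the
root-to-leaf path with p <= v <= q (go left if both < v, right if both > v).
Walk from root:
  at 36: 27 <= 36 <= 36, this is the LCA
LCA = 36


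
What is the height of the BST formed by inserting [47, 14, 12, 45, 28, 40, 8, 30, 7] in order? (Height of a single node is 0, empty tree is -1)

Insertion order: [47, 14, 12, 45, 28, 40, 8, 30, 7]
Tree (level-order array): [47, 14, None, 12, 45, 8, None, 28, None, 7, None, None, 40, None, None, 30]
Compute height bottom-up (empty subtree = -1):
  height(7) = 1 + max(-1, -1) = 0
  height(8) = 1 + max(0, -1) = 1
  height(12) = 1 + max(1, -1) = 2
  height(30) = 1 + max(-1, -1) = 0
  height(40) = 1 + max(0, -1) = 1
  height(28) = 1 + max(-1, 1) = 2
  height(45) = 1 + max(2, -1) = 3
  height(14) = 1 + max(2, 3) = 4
  height(47) = 1 + max(4, -1) = 5
Height = 5


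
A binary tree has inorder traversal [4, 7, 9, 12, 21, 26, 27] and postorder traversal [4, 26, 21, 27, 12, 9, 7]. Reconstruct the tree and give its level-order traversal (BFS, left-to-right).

Inorder:   [4, 7, 9, 12, 21, 26, 27]
Postorder: [4, 26, 21, 27, 12, 9, 7]
Algorithm: postorder visits root last, so walk postorder right-to-left;
each value is the root of the current inorder slice — split it at that
value, recurse on the right subtree first, then the left.
Recursive splits:
  root=7; inorder splits into left=[4], right=[9, 12, 21, 26, 27]
  root=9; inorder splits into left=[], right=[12, 21, 26, 27]
  root=12; inorder splits into left=[], right=[21, 26, 27]
  root=27; inorder splits into left=[21, 26], right=[]
  root=21; inorder splits into left=[], right=[26]
  root=26; inorder splits into left=[], right=[]
  root=4; inorder splits into left=[], right=[]
Reconstructed level-order: [7, 4, 9, 12, 27, 21, 26]


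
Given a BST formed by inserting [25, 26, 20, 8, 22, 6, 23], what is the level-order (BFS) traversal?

Tree insertion order: [25, 26, 20, 8, 22, 6, 23]
Tree (level-order array): [25, 20, 26, 8, 22, None, None, 6, None, None, 23]
BFS from the root, enqueuing left then right child of each popped node:
  queue [25] -> pop 25, enqueue [20, 26], visited so far: [25]
  queue [20, 26] -> pop 20, enqueue [8, 22], visited so far: [25, 20]
  queue [26, 8, 22] -> pop 26, enqueue [none], visited so far: [25, 20, 26]
  queue [8, 22] -> pop 8, enqueue [6], visited so far: [25, 20, 26, 8]
  queue [22, 6] -> pop 22, enqueue [23], visited so far: [25, 20, 26, 8, 22]
  queue [6, 23] -> pop 6, enqueue [none], visited so far: [25, 20, 26, 8, 22, 6]
  queue [23] -> pop 23, enqueue [none], visited so far: [25, 20, 26, 8, 22, 6, 23]
Result: [25, 20, 26, 8, 22, 6, 23]


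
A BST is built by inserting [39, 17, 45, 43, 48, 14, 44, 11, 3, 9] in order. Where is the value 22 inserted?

Starting tree (level order): [39, 17, 45, 14, None, 43, 48, 11, None, None, 44, None, None, 3, None, None, None, None, 9]
Insertion path: 39 -> 17
Result: insert 22 as right child of 17
Final tree (level order): [39, 17, 45, 14, 22, 43, 48, 11, None, None, None, None, 44, None, None, 3, None, None, None, None, 9]


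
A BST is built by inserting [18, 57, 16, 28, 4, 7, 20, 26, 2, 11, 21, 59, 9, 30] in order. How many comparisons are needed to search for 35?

Search path for 35: 18 -> 57 -> 28 -> 30
Found: False
Comparisons: 4


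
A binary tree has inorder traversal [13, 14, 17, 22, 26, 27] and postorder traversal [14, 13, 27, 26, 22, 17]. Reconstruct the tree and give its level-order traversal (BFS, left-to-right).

Inorder:   [13, 14, 17, 22, 26, 27]
Postorder: [14, 13, 27, 26, 22, 17]
Algorithm: postorder visits root last, so walk postorder right-to-left;
each value is the root of the current inorder slice — split it at that
value, recurse on the right subtree first, then the left.
Recursive splits:
  root=17; inorder splits into left=[13, 14], right=[22, 26, 27]
  root=22; inorder splits into left=[], right=[26, 27]
  root=26; inorder splits into left=[], right=[27]
  root=27; inorder splits into left=[], right=[]
  root=13; inorder splits into left=[], right=[14]
  root=14; inorder splits into left=[], right=[]
Reconstructed level-order: [17, 13, 22, 14, 26, 27]


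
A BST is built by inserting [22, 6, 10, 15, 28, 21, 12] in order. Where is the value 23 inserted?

Starting tree (level order): [22, 6, 28, None, 10, None, None, None, 15, 12, 21]
Insertion path: 22 -> 28
Result: insert 23 as left child of 28
Final tree (level order): [22, 6, 28, None, 10, 23, None, None, 15, None, None, 12, 21]


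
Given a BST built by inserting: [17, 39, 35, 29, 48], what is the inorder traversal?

Tree insertion order: [17, 39, 35, 29, 48]
Tree (level-order array): [17, None, 39, 35, 48, 29]
Inorder traversal: [17, 29, 35, 39, 48]


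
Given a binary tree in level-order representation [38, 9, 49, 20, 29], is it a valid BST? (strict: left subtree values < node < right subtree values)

Level-order array: [38, 9, 49, 20, 29]
Validate using subtree bounds (lo, hi): at each node, require lo < value < hi,
then recurse left with hi=value and right with lo=value.
Preorder trace (stopping at first violation):
  at node 38 with bounds (-inf, +inf): OK
  at node 9 with bounds (-inf, 38): OK
  at node 20 with bounds (-inf, 9): VIOLATION
Node 20 violates its bound: not (-inf < 20 < 9).
Result: Not a valid BST


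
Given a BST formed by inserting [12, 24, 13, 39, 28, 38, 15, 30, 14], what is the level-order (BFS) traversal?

Tree insertion order: [12, 24, 13, 39, 28, 38, 15, 30, 14]
Tree (level-order array): [12, None, 24, 13, 39, None, 15, 28, None, 14, None, None, 38, None, None, 30]
BFS from the root, enqueuing left then right child of each popped node:
  queue [12] -> pop 12, enqueue [24], visited so far: [12]
  queue [24] -> pop 24, enqueue [13, 39], visited so far: [12, 24]
  queue [13, 39] -> pop 13, enqueue [15], visited so far: [12, 24, 13]
  queue [39, 15] -> pop 39, enqueue [28], visited so far: [12, 24, 13, 39]
  queue [15, 28] -> pop 15, enqueue [14], visited so far: [12, 24, 13, 39, 15]
  queue [28, 14] -> pop 28, enqueue [38], visited so far: [12, 24, 13, 39, 15, 28]
  queue [14, 38] -> pop 14, enqueue [none], visited so far: [12, 24, 13, 39, 15, 28, 14]
  queue [38] -> pop 38, enqueue [30], visited so far: [12, 24, 13, 39, 15, 28, 14, 38]
  queue [30] -> pop 30, enqueue [none], visited so far: [12, 24, 13, 39, 15, 28, 14, 38, 30]
Result: [12, 24, 13, 39, 15, 28, 14, 38, 30]


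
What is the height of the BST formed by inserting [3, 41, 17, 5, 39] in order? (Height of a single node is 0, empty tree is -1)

Insertion order: [3, 41, 17, 5, 39]
Tree (level-order array): [3, None, 41, 17, None, 5, 39]
Compute height bottom-up (empty subtree = -1):
  height(5) = 1 + max(-1, -1) = 0
  height(39) = 1 + max(-1, -1) = 0
  height(17) = 1 + max(0, 0) = 1
  height(41) = 1 + max(1, -1) = 2
  height(3) = 1 + max(-1, 2) = 3
Height = 3


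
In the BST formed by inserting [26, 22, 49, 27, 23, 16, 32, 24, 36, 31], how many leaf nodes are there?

Tree built from: [26, 22, 49, 27, 23, 16, 32, 24, 36, 31]
Tree (level-order array): [26, 22, 49, 16, 23, 27, None, None, None, None, 24, None, 32, None, None, 31, 36]
Rule: A leaf has 0 children.
Per-node child counts:
  node 26: 2 child(ren)
  node 22: 2 child(ren)
  node 16: 0 child(ren)
  node 23: 1 child(ren)
  node 24: 0 child(ren)
  node 49: 1 child(ren)
  node 27: 1 child(ren)
  node 32: 2 child(ren)
  node 31: 0 child(ren)
  node 36: 0 child(ren)
Matching nodes: [16, 24, 31, 36]
Count of leaf nodes: 4


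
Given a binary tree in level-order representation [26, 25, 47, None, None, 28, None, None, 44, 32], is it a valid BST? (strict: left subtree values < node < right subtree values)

Level-order array: [26, 25, 47, None, None, 28, None, None, 44, 32]
Validate using subtree bounds (lo, hi): at each node, require lo < value < hi,
then recurse left with hi=value and right with lo=value.
Preorder trace (stopping at first violation):
  at node 26 with bounds (-inf, +inf): OK
  at node 25 with bounds (-inf, 26): OK
  at node 47 with bounds (26, +inf): OK
  at node 28 with bounds (26, 47): OK
  at node 44 with bounds (28, 47): OK
  at node 32 with bounds (28, 44): OK
No violation found at any node.
Result: Valid BST


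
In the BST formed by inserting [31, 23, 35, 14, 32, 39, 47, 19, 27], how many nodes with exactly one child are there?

Tree built from: [31, 23, 35, 14, 32, 39, 47, 19, 27]
Tree (level-order array): [31, 23, 35, 14, 27, 32, 39, None, 19, None, None, None, None, None, 47]
Rule: These are nodes with exactly 1 non-null child.
Per-node child counts:
  node 31: 2 child(ren)
  node 23: 2 child(ren)
  node 14: 1 child(ren)
  node 19: 0 child(ren)
  node 27: 0 child(ren)
  node 35: 2 child(ren)
  node 32: 0 child(ren)
  node 39: 1 child(ren)
  node 47: 0 child(ren)
Matching nodes: [14, 39]
Count of nodes with exactly one child: 2


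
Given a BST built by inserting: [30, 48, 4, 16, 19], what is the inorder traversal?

Tree insertion order: [30, 48, 4, 16, 19]
Tree (level-order array): [30, 4, 48, None, 16, None, None, None, 19]
Inorder traversal: [4, 16, 19, 30, 48]
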